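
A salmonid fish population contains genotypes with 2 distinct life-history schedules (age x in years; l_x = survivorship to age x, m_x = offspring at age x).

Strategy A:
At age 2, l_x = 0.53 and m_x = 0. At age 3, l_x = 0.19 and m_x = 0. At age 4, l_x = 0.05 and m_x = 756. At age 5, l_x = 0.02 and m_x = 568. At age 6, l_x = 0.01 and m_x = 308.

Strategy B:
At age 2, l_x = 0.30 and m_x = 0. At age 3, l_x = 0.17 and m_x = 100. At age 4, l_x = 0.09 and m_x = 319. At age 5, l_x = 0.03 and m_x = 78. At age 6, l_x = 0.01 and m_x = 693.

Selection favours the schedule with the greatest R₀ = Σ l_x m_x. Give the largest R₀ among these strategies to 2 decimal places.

54.98

Strategy A: R₀ = 0.53×0 + 0.19×0 + 0.05×756 + 0.02×568 + 0.01×308 = 52.2400
Strategy B: R₀ = 0.30×0 + 0.17×100 + 0.09×319 + 0.03×78 + 0.01×693 = 54.9800
Highest R₀: strategy B with 54.9800.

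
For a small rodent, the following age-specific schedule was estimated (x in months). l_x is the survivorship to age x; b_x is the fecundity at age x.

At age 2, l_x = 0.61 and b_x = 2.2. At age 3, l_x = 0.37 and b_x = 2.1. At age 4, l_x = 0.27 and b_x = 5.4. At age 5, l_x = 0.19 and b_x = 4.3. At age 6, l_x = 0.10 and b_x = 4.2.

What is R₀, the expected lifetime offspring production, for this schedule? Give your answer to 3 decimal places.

R₀ = Σ l_x b_x:
  age 2: 0.61 × 2.2 = 1.3420
  age 3: 0.37 × 2.1 = 0.7770
  age 4: 0.27 × 5.4 = 1.4580
  age 5: 0.19 × 4.3 = 0.8170
  age 6: 0.10 × 4.2 = 0.4200
R₀ = 1.3420 + 0.7770 + 1.4580 + 0.8170 + 0.4200 = 4.8140

4.814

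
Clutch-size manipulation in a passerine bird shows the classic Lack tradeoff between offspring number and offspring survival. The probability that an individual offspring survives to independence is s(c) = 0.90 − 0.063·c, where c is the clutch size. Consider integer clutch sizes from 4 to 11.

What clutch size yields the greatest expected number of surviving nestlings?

Expected surviving nestlings = c × s(c):
  c=4: 4 × 0.648 = 2.592
  c=5: 5 × 0.585 = 2.925
  c=6: 6 × 0.522 = 3.132
  c=7: 7 × 0.459 = 3.213
  c=8: 8 × 0.396 = 3.168
  c=9: 9 × 0.333 = 2.997
  c=10: 10 × 0.270 = 2.700
  c=11: 11 × 0.207 = 2.277
Maximum at c = 7 (3.213 surviving nestlings).

7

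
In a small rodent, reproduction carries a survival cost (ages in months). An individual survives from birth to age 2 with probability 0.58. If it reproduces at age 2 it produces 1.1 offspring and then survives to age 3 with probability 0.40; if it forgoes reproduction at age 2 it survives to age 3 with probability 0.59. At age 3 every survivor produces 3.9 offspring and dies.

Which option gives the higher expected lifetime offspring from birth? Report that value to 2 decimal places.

breed at age 2: R₀ = 0.58 × (1.1 + 0.40 × 3.9) = 0.58 × 2.6600 = 1.5428
delay to age 3: R₀ = 0.58 × (0.59 × 3.9) = 0.58 × 2.3010 = 1.3346
Higher: breed at age 2 (1.5428).

1.54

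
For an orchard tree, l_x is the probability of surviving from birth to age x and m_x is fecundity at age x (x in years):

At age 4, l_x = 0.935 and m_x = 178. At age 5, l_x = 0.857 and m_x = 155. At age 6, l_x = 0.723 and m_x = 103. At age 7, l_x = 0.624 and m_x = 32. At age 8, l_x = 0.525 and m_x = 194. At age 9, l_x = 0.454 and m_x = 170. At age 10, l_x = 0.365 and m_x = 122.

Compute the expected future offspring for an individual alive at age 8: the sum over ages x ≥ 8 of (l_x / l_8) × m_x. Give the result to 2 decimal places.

l_8 = 0.525. Conditional survival from age 8 to x is l_x / l_8.
  x=8: (0.525/0.525) × 194 = 194.0000
  x=9: (0.454/0.525) × 170 = 147.0095
  x=10: (0.365/0.525) × 122 = 84.8190
Sum = 194.0000 + 147.0095 + 84.8190 = 425.8286

425.83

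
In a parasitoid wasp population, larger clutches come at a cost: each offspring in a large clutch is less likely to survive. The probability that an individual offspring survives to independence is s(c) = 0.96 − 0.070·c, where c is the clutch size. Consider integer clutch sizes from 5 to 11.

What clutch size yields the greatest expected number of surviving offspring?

7

Expected surviving offspring = c × s(c):
  c=5: 5 × 0.610 = 3.050
  c=6: 6 × 0.540 = 3.240
  c=7: 7 × 0.470 = 3.290
  c=8: 8 × 0.400 = 3.200
  c=9: 9 × 0.330 = 2.970
  c=10: 10 × 0.260 = 2.600
  c=11: 11 × 0.190 = 2.090
Maximum at c = 7 (3.290 surviving offspring).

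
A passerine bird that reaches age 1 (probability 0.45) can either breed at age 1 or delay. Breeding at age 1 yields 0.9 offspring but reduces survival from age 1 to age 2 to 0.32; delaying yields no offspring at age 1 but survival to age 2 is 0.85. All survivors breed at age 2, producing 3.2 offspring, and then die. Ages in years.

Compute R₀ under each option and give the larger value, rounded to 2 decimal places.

breed at age 1: R₀ = 0.45 × (0.9 + 0.32 × 3.2) = 0.45 × 1.9240 = 0.8658
delay to age 2: R₀ = 0.45 × (0.85 × 3.2) = 0.45 × 2.7200 = 1.2240
Higher: delay to age 2 (1.2240).

1.22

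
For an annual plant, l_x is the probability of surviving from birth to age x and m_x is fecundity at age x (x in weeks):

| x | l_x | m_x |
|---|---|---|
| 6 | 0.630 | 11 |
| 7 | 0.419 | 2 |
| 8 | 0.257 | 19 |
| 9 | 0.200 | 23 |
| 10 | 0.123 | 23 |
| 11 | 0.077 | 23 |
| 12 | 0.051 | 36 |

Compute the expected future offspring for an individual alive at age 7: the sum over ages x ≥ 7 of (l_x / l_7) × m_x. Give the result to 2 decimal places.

l_7 = 0.419. Conditional survival from age 7 to x is l_x / l_7.
  x=7: (0.419/0.419) × 2 = 2.0000
  x=8: (0.257/0.419) × 19 = 11.6539
  x=9: (0.200/0.419) × 23 = 10.9785
  x=10: (0.123/0.419) × 23 = 6.7518
  x=11: (0.077/0.419) × 23 = 4.2267
  x=12: (0.051/0.419) × 36 = 4.3819
Sum = 2.0000 + 11.6539 + 10.9785 + 6.7518 + 4.2267 + 4.3819 = 39.9928

39.99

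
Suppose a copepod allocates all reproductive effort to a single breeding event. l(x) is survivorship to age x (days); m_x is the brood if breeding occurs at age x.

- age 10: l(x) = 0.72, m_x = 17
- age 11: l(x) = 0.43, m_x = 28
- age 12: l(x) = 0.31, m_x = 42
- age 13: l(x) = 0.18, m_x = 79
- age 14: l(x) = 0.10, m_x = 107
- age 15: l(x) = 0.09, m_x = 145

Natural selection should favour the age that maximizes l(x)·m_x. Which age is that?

13

Expected offspring if breeding at age x = l(x) × m_x:
  age 10: 0.72 × 17 = 12.240
  age 11: 0.43 × 28 = 12.040
  age 12: 0.31 × 42 = 13.020
  age 13: 0.18 × 79 = 14.220
  age 14: 0.10 × 107 = 10.700
  age 15: 0.09 × 145 = 13.050
Maximum at age 13 (14.220).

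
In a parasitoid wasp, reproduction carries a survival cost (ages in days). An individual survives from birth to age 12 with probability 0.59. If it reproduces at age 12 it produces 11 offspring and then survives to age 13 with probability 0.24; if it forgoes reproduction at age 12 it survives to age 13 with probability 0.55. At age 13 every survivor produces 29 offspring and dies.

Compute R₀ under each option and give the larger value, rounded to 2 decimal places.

10.60

breed at age 12: R₀ = 0.59 × (11 + 0.24 × 29) = 0.59 × 17.9600 = 10.5964
delay to age 13: R₀ = 0.59 × (0.55 × 29) = 0.59 × 15.9500 = 9.4105
Higher: breed at age 12 (10.5964).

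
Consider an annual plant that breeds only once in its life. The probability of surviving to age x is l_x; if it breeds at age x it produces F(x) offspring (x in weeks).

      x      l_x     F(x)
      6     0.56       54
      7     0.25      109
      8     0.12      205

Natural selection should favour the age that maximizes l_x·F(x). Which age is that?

Expected offspring if breeding at age x = l_x × F(x):
  age 6: 0.56 × 54 = 30.240
  age 7: 0.25 × 109 = 27.250
  age 8: 0.12 × 205 = 24.600
Maximum at age 6 (30.240).

6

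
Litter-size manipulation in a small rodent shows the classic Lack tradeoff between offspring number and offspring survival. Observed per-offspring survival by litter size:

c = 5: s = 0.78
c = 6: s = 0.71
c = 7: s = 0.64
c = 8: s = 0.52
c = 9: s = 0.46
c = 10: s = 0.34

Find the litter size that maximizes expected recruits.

Expected recruits = c × s(c):
  c=5: 5 × 0.78 = 3.900
  c=6: 6 × 0.71 = 4.260
  c=7: 7 × 0.64 = 4.480
  c=8: 8 × 0.52 = 4.160
  c=9: 9 × 0.46 = 4.140
  c=10: 10 × 0.34 = 3.400
Maximum at c = 7 (4.480 recruits).

7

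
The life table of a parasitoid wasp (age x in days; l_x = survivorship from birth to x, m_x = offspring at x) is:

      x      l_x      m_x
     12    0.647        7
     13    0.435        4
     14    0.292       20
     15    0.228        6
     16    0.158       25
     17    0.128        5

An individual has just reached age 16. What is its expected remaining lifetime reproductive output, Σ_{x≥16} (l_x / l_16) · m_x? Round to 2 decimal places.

29.05

l_16 = 0.158. Conditional survival from age 16 to x is l_x / l_16.
  x=16: (0.158/0.158) × 25 = 25.0000
  x=17: (0.128/0.158) × 5 = 4.0506
Sum = 25.0000 + 4.0506 = 29.0506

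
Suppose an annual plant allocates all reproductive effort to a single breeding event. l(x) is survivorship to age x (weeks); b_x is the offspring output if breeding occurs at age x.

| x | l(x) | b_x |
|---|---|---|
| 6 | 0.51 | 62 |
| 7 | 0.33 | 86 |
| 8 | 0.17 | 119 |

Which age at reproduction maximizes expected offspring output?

Expected offspring if breeding at age x = l(x) × b_x:
  age 6: 0.51 × 62 = 31.620
  age 7: 0.33 × 86 = 28.380
  age 8: 0.17 × 119 = 20.230
Maximum at age 6 (31.620).

6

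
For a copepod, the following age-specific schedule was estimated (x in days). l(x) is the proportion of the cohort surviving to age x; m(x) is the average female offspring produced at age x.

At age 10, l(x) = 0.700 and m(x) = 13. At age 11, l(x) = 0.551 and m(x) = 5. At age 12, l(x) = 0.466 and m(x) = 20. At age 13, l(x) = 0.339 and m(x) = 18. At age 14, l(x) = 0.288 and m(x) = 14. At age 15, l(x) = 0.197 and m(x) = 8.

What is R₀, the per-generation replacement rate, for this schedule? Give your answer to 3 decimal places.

R₀ = Σ l(x) m(x):
  age 10: 0.700 × 13 = 9.1000
  age 11: 0.551 × 5 = 2.7550
  age 12: 0.466 × 20 = 9.3200
  age 13: 0.339 × 18 = 6.1020
  age 14: 0.288 × 14 = 4.0320
  age 15: 0.197 × 8 = 1.5760
R₀ = 9.1000 + 2.7550 + 9.3200 + 6.1020 + 4.0320 + 1.5760 = 32.8850

32.885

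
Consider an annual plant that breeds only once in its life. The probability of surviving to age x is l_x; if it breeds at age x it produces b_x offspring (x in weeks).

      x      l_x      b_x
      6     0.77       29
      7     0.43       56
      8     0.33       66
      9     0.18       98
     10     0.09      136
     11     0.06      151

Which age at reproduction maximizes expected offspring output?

Expected offspring if breeding at age x = l_x × b_x:
  age 6: 0.77 × 29 = 22.330
  age 7: 0.43 × 56 = 24.080
  age 8: 0.33 × 66 = 21.780
  age 9: 0.18 × 98 = 17.640
  age 10: 0.09 × 136 = 12.240
  age 11: 0.06 × 151 = 9.060
Maximum at age 7 (24.080).

7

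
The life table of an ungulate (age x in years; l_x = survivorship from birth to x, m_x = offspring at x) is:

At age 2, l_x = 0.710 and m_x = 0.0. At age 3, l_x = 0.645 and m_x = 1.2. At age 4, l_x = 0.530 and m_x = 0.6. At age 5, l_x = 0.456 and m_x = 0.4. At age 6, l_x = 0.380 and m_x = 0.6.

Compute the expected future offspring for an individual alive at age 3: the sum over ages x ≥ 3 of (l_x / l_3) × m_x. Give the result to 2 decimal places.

2.33

l_3 = 0.645. Conditional survival from age 3 to x is l_x / l_3.
  x=3: (0.645/0.645) × 1.2 = 1.2000
  x=4: (0.530/0.645) × 0.6 = 0.4930
  x=5: (0.456/0.645) × 0.4 = 0.2828
  x=6: (0.380/0.645) × 0.6 = 0.3535
Sum = 1.2000 + 0.4930 + 0.2828 + 0.3535 = 2.3293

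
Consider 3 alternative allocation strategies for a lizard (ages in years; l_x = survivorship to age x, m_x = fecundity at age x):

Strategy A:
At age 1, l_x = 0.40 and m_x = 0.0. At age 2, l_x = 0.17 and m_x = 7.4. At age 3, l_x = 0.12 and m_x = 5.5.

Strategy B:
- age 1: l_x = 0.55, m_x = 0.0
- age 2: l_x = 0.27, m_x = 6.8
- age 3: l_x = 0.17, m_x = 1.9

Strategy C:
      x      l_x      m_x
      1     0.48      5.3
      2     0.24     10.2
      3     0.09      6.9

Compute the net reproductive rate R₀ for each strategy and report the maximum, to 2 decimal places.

Strategy A: R₀ = 0.40×0.0 + 0.17×7.4 + 0.12×5.5 = 1.9180
Strategy B: R₀ = 0.55×0.0 + 0.27×6.8 + 0.17×1.9 = 2.1590
Strategy C: R₀ = 0.48×5.3 + 0.24×10.2 + 0.09×6.9 = 5.6130
Highest R₀: strategy C with 5.6130.

5.61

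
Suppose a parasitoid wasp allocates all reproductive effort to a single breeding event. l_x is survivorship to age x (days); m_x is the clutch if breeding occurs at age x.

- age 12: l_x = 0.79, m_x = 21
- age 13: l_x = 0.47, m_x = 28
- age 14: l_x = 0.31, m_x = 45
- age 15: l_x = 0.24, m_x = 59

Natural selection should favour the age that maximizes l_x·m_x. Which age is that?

Expected offspring if breeding at age x = l_x × m_x:
  age 12: 0.79 × 21 = 16.590
  age 13: 0.47 × 28 = 13.160
  age 14: 0.31 × 45 = 13.950
  age 15: 0.24 × 59 = 14.160
Maximum at age 12 (16.590).

12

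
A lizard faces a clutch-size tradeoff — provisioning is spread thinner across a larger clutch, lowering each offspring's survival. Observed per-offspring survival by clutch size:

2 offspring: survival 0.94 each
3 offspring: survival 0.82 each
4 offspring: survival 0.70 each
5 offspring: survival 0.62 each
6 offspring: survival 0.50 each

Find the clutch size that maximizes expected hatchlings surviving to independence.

Expected hatchlings surviving to independence = c × s(c):
  c=2: 2 × 0.94 = 1.880
  c=3: 3 × 0.82 = 2.460
  c=4: 4 × 0.70 = 2.800
  c=5: 5 × 0.62 = 3.100
  c=6: 6 × 0.50 = 3.000
Maximum at c = 5 (3.100 hatchlings surviving to independence).

5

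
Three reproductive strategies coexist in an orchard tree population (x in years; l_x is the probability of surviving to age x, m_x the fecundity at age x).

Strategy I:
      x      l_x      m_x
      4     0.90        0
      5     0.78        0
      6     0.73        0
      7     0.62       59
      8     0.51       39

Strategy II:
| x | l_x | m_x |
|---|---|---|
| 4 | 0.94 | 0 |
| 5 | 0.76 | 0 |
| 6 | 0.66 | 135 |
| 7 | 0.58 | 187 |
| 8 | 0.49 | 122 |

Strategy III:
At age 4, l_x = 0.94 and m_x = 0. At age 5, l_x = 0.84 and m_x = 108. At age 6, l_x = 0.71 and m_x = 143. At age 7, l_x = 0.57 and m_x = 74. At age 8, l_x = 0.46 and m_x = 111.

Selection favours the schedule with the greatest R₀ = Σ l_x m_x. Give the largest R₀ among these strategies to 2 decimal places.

Strategy I: R₀ = 0.90×0 + 0.78×0 + 0.73×0 + 0.62×59 + 0.51×39 = 56.4700
Strategy II: R₀ = 0.94×0 + 0.76×0 + 0.66×135 + 0.58×187 + 0.49×122 = 257.3400
Strategy III: R₀ = 0.94×0 + 0.84×108 + 0.71×143 + 0.57×74 + 0.46×111 = 285.4900
Highest R₀: strategy III with 285.4900.

285.49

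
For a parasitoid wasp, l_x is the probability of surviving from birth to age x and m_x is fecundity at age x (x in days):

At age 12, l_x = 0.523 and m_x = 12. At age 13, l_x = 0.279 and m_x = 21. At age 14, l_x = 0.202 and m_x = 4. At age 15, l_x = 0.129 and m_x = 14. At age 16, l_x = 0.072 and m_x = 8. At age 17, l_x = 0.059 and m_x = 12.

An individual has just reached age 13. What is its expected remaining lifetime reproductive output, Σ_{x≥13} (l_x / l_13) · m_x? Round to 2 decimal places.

34.97

l_13 = 0.279. Conditional survival from age 13 to x is l_x / l_13.
  x=13: (0.279/0.279) × 21 = 21.0000
  x=14: (0.202/0.279) × 4 = 2.8961
  x=15: (0.129/0.279) × 14 = 6.4731
  x=16: (0.072/0.279) × 8 = 2.0645
  x=17: (0.059/0.279) × 12 = 2.5376
Sum = 21.0000 + 2.8961 + 6.4731 + 2.0645 + 2.5376 = 34.9713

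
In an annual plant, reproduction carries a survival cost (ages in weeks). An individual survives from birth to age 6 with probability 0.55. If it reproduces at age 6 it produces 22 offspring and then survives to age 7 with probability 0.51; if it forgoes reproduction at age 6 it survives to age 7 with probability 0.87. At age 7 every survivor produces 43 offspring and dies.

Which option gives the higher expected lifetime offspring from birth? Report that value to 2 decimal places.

24.16

breed at age 6: R₀ = 0.55 × (22 + 0.51 × 43) = 0.55 × 43.9300 = 24.1615
delay to age 7: R₀ = 0.55 × (0.87 × 43) = 0.55 × 37.4100 = 20.5755
Higher: breed at age 6 (24.1615).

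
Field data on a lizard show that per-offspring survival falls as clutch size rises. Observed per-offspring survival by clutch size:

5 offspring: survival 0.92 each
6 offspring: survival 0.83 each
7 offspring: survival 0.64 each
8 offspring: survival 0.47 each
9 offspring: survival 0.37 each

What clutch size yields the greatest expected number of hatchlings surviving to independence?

6

Expected hatchlings surviving to independence = c × s(c):
  c=5: 5 × 0.92 = 4.600
  c=6: 6 × 0.83 = 4.980
  c=7: 7 × 0.64 = 4.480
  c=8: 8 × 0.47 = 3.760
  c=9: 9 × 0.37 = 3.330
Maximum at c = 6 (4.980 hatchlings surviving to independence).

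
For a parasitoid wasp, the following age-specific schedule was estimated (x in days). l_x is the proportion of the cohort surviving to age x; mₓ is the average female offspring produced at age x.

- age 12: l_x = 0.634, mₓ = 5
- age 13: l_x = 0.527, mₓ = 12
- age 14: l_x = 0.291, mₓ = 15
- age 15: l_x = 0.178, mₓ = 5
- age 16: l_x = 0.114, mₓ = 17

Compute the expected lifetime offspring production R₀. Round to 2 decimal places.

16.69

R₀ = Σ l_x mₓ:
  age 12: 0.634 × 5 = 3.1700
  age 13: 0.527 × 12 = 6.3240
  age 14: 0.291 × 15 = 4.3650
  age 15: 0.178 × 5 = 0.8900
  age 16: 0.114 × 17 = 1.9380
R₀ = 3.1700 + 6.3240 + 4.3650 + 0.8900 + 1.9380 = 16.6870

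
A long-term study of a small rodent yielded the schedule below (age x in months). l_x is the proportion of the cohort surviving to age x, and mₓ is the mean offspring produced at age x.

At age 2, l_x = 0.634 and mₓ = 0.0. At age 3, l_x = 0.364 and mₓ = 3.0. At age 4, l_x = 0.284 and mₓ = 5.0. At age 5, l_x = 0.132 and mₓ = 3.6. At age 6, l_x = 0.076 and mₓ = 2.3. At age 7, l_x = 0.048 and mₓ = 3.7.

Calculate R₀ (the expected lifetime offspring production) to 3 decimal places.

R₀ = Σ l_x mₓ:
  age 2: 0.634 × 0.0 = 0.0000
  age 3: 0.364 × 3.0 = 1.0920
  age 4: 0.284 × 5.0 = 1.4200
  age 5: 0.132 × 3.6 = 0.4752
  age 6: 0.076 × 2.3 = 0.1748
  age 7: 0.048 × 3.7 = 0.1776
R₀ = 0.0000 + 1.0920 + 1.4200 + 0.4752 + 0.1748 + 0.1776 = 3.3396

3.340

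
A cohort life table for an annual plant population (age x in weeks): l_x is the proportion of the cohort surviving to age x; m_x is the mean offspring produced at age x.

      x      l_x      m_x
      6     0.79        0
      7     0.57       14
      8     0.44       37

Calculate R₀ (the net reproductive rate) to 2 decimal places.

R₀ = Σ l_x m_x:
  age 6: 0.79 × 0 = 0.0000
  age 7: 0.57 × 14 = 7.9800
  age 8: 0.44 × 37 = 16.2800
R₀ = 0.0000 + 7.9800 + 16.2800 = 24.2600

24.26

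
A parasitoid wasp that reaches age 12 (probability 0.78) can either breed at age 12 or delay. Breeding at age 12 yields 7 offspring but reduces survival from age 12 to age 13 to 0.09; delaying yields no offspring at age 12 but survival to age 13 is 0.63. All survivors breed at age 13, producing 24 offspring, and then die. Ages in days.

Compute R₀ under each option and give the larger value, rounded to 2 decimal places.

breed at age 12: R₀ = 0.78 × (7 + 0.09 × 24) = 0.78 × 9.1600 = 7.1448
delay to age 13: R₀ = 0.78 × (0.63 × 24) = 0.78 × 15.1200 = 11.7936
Higher: delay to age 13 (11.7936).

11.79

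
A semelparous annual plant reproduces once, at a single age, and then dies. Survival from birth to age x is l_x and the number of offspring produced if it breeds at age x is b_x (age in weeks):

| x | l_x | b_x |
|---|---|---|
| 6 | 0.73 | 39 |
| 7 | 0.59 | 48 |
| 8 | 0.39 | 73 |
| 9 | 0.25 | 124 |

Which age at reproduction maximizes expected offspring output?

9

Expected offspring if breeding at age x = l_x × b_x:
  age 6: 0.73 × 39 = 28.470
  age 7: 0.59 × 48 = 28.320
  age 8: 0.39 × 73 = 28.470
  age 9: 0.25 × 124 = 31.000
Maximum at age 9 (31.000).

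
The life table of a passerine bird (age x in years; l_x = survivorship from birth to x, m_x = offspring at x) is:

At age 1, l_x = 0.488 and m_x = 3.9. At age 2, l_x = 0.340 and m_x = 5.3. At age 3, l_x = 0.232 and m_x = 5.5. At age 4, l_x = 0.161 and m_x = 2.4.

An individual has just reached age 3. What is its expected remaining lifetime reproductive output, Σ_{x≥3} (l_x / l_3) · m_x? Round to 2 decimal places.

7.17

l_3 = 0.232. Conditional survival from age 3 to x is l_x / l_3.
  x=3: (0.232/0.232) × 5.5 = 5.5000
  x=4: (0.161/0.232) × 2.4 = 1.6655
Sum = 5.5000 + 1.6655 = 7.1655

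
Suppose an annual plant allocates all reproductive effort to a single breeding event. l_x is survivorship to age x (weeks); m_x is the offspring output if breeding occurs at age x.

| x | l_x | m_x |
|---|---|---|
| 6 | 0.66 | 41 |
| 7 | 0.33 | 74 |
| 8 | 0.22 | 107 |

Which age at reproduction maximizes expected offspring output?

Expected offspring if breeding at age x = l_x × m_x:
  age 6: 0.66 × 41 = 27.060
  age 7: 0.33 × 74 = 24.420
  age 8: 0.22 × 107 = 23.540
Maximum at age 6 (27.060).

6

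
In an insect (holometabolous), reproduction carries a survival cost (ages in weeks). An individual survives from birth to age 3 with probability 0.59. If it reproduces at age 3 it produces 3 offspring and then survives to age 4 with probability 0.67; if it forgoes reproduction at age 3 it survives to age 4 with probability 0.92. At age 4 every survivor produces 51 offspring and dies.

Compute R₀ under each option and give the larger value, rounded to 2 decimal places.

breed at age 3: R₀ = 0.59 × (3 + 0.67 × 51) = 0.59 × 37.1700 = 21.9303
delay to age 4: R₀ = 0.59 × (0.92 × 51) = 0.59 × 46.9200 = 27.6828
Higher: delay to age 4 (27.6828).

27.68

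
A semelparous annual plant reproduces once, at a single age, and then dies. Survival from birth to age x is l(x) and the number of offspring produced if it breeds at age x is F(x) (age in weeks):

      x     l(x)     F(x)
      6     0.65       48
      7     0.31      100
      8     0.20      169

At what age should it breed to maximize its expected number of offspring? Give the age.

8

Expected offspring if breeding at age x = l(x) × F(x):
  age 6: 0.65 × 48 = 31.200
  age 7: 0.31 × 100 = 31.000
  age 8: 0.20 × 169 = 33.800
Maximum at age 8 (33.800).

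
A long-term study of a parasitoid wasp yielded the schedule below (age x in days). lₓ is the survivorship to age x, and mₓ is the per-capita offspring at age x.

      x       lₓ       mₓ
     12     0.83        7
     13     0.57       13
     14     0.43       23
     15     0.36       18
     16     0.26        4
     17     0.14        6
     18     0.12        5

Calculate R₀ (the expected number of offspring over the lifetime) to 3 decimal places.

32.070

R₀ = Σ lₓ mₓ:
  age 12: 0.83 × 7 = 5.8100
  age 13: 0.57 × 13 = 7.4100
  age 14: 0.43 × 23 = 9.8900
  age 15: 0.36 × 18 = 6.4800
  age 16: 0.26 × 4 = 1.0400
  age 17: 0.14 × 6 = 0.8400
  age 18: 0.12 × 5 = 0.6000
R₀ = 5.8100 + 7.4100 + 9.8900 + 6.4800 + 1.0400 + 0.8400 + 0.6000 = 32.0700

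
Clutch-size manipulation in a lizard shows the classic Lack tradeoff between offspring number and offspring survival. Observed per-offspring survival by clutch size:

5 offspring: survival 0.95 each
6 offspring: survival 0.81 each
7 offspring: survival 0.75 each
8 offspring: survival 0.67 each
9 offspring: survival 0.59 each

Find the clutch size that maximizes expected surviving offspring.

8

Expected surviving offspring = c × s(c):
  c=5: 5 × 0.95 = 4.750
  c=6: 6 × 0.81 = 4.860
  c=7: 7 × 0.75 = 5.250
  c=8: 8 × 0.67 = 5.360
  c=9: 9 × 0.59 = 5.310
Maximum at c = 8 (5.360 surviving offspring).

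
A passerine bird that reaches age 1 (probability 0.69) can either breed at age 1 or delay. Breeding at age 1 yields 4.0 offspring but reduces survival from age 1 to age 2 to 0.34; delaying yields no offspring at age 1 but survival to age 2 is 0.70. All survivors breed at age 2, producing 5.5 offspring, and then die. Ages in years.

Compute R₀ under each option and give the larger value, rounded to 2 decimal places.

4.05

breed at age 1: R₀ = 0.69 × (4.0 + 0.34 × 5.5) = 0.69 × 5.8700 = 4.0503
delay to age 2: R₀ = 0.69 × (0.70 × 5.5) = 0.69 × 3.8500 = 2.6565
Higher: breed at age 1 (4.0503).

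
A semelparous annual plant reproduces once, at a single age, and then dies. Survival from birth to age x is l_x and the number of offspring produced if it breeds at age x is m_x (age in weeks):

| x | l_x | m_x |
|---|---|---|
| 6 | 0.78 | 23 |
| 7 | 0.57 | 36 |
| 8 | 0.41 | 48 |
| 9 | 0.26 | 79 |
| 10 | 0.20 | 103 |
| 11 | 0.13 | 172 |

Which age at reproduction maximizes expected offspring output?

Expected offspring if breeding at age x = l_x × m_x:
  age 6: 0.78 × 23 = 17.940
  age 7: 0.57 × 36 = 20.520
  age 8: 0.41 × 48 = 19.680
  age 9: 0.26 × 79 = 20.540
  age 10: 0.20 × 103 = 20.600
  age 11: 0.13 × 172 = 22.360
Maximum at age 11 (22.360).

11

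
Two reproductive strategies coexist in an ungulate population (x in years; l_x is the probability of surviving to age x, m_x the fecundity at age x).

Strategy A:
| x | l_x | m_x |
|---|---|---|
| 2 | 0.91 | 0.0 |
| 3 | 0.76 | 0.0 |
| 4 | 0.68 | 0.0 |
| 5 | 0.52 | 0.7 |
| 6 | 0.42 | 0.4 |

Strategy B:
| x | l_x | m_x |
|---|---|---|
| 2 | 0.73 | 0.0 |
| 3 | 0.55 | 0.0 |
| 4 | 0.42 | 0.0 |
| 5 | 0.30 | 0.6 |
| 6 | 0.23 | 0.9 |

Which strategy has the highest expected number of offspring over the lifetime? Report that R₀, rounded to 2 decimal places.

0.53

Strategy A: R₀ = 0.91×0.0 + 0.76×0.0 + 0.68×0.0 + 0.52×0.7 + 0.42×0.4 = 0.5320
Strategy B: R₀ = 0.73×0.0 + 0.55×0.0 + 0.42×0.0 + 0.30×0.6 + 0.23×0.9 = 0.3870
Highest R₀: strategy A with 0.5320.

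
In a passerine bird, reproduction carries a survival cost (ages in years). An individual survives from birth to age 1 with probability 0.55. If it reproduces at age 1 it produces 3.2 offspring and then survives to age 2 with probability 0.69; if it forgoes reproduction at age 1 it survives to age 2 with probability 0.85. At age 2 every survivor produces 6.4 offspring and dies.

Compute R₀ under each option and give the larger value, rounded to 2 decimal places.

breed at age 1: R₀ = 0.55 × (3.2 + 0.69 × 6.4) = 0.55 × 7.6160 = 4.1888
delay to age 2: R₀ = 0.55 × (0.85 × 6.4) = 0.55 × 5.4400 = 2.9920
Higher: breed at age 1 (4.1888).

4.19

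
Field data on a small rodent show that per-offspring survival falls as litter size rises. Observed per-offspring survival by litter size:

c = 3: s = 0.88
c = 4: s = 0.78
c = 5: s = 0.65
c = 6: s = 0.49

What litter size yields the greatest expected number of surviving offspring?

5

Expected surviving offspring = c × s(c):
  c=3: 3 × 0.88 = 2.640
  c=4: 4 × 0.78 = 3.120
  c=5: 5 × 0.65 = 3.250
  c=6: 6 × 0.49 = 2.940
Maximum at c = 5 (3.250 surviving offspring).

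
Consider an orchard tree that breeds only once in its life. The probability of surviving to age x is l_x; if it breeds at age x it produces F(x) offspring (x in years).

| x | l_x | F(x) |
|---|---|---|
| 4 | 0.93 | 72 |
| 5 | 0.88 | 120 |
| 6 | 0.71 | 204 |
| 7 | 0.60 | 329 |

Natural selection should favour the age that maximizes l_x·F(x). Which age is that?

Expected offspring if breeding at age x = l_x × F(x):
  age 4: 0.93 × 72 = 66.960
  age 5: 0.88 × 120 = 105.600
  age 6: 0.71 × 204 = 144.840
  age 7: 0.60 × 329 = 197.400
Maximum at age 7 (197.400).

7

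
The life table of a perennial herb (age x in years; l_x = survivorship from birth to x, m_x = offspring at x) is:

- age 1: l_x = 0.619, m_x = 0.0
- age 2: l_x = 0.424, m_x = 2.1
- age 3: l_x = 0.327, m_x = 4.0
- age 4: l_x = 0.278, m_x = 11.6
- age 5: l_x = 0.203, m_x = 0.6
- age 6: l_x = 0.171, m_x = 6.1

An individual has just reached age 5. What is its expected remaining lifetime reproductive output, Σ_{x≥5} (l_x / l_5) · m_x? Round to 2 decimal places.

5.74

l_5 = 0.203. Conditional survival from age 5 to x is l_x / l_5.
  x=5: (0.203/0.203) × 0.6 = 0.6000
  x=6: (0.171/0.203) × 6.1 = 5.1384
Sum = 0.6000 + 5.1384 = 5.7384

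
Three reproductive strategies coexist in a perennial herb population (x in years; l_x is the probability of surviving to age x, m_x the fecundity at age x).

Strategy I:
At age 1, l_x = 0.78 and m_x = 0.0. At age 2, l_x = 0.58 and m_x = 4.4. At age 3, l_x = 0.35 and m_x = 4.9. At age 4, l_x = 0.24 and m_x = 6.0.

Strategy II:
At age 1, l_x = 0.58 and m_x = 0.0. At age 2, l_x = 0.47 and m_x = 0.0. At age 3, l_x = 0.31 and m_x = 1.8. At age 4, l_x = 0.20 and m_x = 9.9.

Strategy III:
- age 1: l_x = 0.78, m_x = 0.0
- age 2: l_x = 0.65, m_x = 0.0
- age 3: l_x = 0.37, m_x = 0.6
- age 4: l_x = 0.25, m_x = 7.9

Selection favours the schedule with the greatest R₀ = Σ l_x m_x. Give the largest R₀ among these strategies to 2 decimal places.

Strategy I: R₀ = 0.78×0.0 + 0.58×4.4 + 0.35×4.9 + 0.24×6.0 = 5.7070
Strategy II: R₀ = 0.58×0.0 + 0.47×0.0 + 0.31×1.8 + 0.20×9.9 = 2.5380
Strategy III: R₀ = 0.78×0.0 + 0.65×0.0 + 0.37×0.6 + 0.25×7.9 = 2.1970
Highest R₀: strategy I with 5.7070.

5.71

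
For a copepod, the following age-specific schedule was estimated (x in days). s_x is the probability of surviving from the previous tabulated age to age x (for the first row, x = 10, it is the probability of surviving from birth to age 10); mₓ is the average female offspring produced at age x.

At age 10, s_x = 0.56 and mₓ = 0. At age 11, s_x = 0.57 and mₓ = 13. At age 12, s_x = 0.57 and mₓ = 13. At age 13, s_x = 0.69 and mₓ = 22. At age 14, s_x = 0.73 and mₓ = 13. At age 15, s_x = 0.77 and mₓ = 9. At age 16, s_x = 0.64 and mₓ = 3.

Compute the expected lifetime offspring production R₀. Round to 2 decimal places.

Survivorship from birth: l_x = s_10·s_11·…·s_x.
  l_10 = 0.56000
  l_11 = 0.31920
  l_12 = 0.18194
  l_13 = 0.12554
  l_14 = 0.09165
  l_15 = 0.07057
  l_16 = 0.04516
R₀ = Σ l_x mₓ:
  age 10: 0.56000 × 0 = 0.0000
  age 11: 0.31920 × 13 = 4.1496
  age 12: 0.18194 × 13 = 2.3652
  age 13: 0.12554 × 22 = 2.7619
  age 14: 0.09165 × 13 = 1.1914
  age 15: 0.07057 × 9 = 0.6351
  age 16: 0.04516 × 3 = 0.1355
R₀ = 0.0000 + 4.1496 + 2.3652 + 2.7619 + 1.1914 + 0.6351 + 0.1355 = 11.2388

11.24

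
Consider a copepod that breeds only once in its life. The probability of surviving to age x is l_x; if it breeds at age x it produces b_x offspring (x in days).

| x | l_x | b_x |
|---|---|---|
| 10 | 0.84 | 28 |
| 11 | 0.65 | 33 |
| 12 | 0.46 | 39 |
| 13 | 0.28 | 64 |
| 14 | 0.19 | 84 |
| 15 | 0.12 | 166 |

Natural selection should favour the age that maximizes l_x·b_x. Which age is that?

10

Expected offspring if breeding at age x = l_x × b_x:
  age 10: 0.84 × 28 = 23.520
  age 11: 0.65 × 33 = 21.450
  age 12: 0.46 × 39 = 17.940
  age 13: 0.28 × 64 = 17.920
  age 14: 0.19 × 84 = 15.960
  age 15: 0.12 × 166 = 19.920
Maximum at age 10 (23.520).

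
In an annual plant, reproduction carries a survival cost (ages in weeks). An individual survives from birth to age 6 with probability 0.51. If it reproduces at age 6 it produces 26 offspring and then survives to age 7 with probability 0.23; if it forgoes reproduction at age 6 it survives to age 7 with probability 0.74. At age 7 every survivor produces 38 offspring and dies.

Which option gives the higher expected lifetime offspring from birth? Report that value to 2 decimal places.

17.72

breed at age 6: R₀ = 0.51 × (26 + 0.23 × 38) = 0.51 × 34.7400 = 17.7174
delay to age 7: R₀ = 0.51 × (0.74 × 38) = 0.51 × 28.1200 = 14.3412
Higher: breed at age 6 (17.7174).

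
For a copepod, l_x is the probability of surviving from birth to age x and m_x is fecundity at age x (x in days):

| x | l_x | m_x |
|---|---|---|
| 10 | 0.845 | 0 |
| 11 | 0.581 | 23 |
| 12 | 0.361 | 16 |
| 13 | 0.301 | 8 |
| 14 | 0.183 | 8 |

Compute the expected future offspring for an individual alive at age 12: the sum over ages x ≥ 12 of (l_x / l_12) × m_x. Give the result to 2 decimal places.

26.73

l_12 = 0.361. Conditional survival from age 12 to x is l_x / l_12.
  x=12: (0.361/0.361) × 16 = 16.0000
  x=13: (0.301/0.361) × 8 = 6.6704
  x=14: (0.183/0.361) × 8 = 4.0554
Sum = 16.0000 + 6.6704 + 4.0554 = 26.7258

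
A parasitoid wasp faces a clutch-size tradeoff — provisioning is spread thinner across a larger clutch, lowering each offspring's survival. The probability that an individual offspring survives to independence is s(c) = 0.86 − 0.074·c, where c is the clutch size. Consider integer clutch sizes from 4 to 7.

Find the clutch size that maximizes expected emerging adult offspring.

Expected emerging adult offspring = c × s(c):
  c=4: 4 × 0.564 = 2.256
  c=5: 5 × 0.490 = 2.450
  c=6: 6 × 0.416 = 2.496
  c=7: 7 × 0.342 = 2.394
Maximum at c = 6 (2.496 emerging adult offspring).

6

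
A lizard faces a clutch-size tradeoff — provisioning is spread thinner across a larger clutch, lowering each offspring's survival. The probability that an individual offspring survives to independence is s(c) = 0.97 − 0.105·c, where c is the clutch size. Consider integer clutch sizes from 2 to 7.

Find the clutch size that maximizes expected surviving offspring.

Expected surviving offspring = c × s(c):
  c=2: 2 × 0.760 = 1.520
  c=3: 3 × 0.655 = 1.965
  c=4: 4 × 0.550 = 2.200
  c=5: 5 × 0.445 = 2.225
  c=6: 6 × 0.340 = 2.040
  c=7: 7 × 0.235 = 1.645
Maximum at c = 5 (2.225 surviving offspring).

5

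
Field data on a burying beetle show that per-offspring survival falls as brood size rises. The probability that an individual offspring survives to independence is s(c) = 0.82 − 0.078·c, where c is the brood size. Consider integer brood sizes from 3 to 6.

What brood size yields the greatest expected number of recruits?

Expected recruits = c × s(c):
  c=3: 3 × 0.586 = 1.758
  c=4: 4 × 0.508 = 2.032
  c=5: 5 × 0.430 = 2.150
  c=6: 6 × 0.352 = 2.112
Maximum at c = 5 (2.150 recruits).

5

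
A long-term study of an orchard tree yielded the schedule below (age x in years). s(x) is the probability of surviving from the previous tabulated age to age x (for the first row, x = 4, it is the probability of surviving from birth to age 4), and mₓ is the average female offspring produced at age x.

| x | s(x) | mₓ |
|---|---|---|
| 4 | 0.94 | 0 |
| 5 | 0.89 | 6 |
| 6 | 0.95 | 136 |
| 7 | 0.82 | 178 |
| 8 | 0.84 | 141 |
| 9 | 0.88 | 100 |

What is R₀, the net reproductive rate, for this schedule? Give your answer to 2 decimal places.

354.48

Survivorship from birth: l_x = s_4·s_5·…·s_x.
  l_4 = 0.94000
  l_5 = 0.83660
  l_6 = 0.79477
  l_7 = 0.65171
  l_8 = 0.54744
  l_9 = 0.48175
R₀ = Σ l_x mₓ:
  age 4: 0.94000 × 0 = 0.0000
  age 5: 0.83660 × 6 = 5.0196
  age 6: 0.79477 × 136 = 108.0887
  age 7: 0.65171 × 178 = 116.0044
  age 8: 0.54744 × 141 = 77.1890
  age 9: 0.48175 × 100 = 48.1750
R₀ = 0.0000 + 5.0196 + 108.0887 + 116.0044 + 77.1890 + 48.1750 = 354.4767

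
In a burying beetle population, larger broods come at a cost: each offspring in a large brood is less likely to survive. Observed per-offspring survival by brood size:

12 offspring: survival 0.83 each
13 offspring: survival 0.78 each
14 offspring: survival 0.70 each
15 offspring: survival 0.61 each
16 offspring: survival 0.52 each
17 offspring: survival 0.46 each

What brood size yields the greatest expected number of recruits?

Expected recruits = c × s(c):
  c=12: 12 × 0.83 = 9.960
  c=13: 13 × 0.78 = 10.140
  c=14: 14 × 0.70 = 9.800
  c=15: 15 × 0.61 = 9.150
  c=16: 16 × 0.52 = 8.320
  c=17: 17 × 0.46 = 7.820
Maximum at c = 13 (10.140 recruits).

13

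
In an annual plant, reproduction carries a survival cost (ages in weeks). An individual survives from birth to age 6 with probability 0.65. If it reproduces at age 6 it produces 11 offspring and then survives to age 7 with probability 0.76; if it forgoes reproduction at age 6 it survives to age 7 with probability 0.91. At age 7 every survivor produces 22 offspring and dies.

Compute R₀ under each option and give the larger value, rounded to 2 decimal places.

breed at age 6: R₀ = 0.65 × (11 + 0.76 × 22) = 0.65 × 27.7200 = 18.0180
delay to age 7: R₀ = 0.65 × (0.91 × 22) = 0.65 × 20.0200 = 13.0130
Higher: breed at age 6 (18.0180).

18.02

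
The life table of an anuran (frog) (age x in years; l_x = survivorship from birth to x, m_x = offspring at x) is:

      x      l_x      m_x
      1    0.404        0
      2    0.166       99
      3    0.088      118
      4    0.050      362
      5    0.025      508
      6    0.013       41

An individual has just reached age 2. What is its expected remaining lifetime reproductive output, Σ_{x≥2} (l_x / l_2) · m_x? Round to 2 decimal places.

l_2 = 0.166. Conditional survival from age 2 to x is l_x / l_2.
  x=2: (0.166/0.166) × 99 = 99.0000
  x=3: (0.088/0.166) × 118 = 62.5542
  x=4: (0.050/0.166) × 362 = 109.0361
  x=5: (0.025/0.166) × 508 = 76.5060
  x=6: (0.013/0.166) × 41 = 3.2108
Sum = 99.0000 + 62.5542 + 109.0361 + 76.5060 + 3.2108 = 350.3072

350.31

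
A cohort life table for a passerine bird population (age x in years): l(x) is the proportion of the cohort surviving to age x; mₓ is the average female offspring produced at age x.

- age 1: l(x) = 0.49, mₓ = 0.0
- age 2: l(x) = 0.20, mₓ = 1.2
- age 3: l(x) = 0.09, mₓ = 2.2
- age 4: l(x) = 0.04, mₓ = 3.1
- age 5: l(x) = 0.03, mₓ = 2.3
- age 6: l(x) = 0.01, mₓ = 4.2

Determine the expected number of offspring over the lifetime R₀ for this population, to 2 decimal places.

R₀ = Σ l(x) mₓ:
  age 1: 0.49 × 0.0 = 0.0000
  age 2: 0.20 × 1.2 = 0.2400
  age 3: 0.09 × 2.2 = 0.1980
  age 4: 0.04 × 3.1 = 0.1240
  age 5: 0.03 × 2.3 = 0.0690
  age 6: 0.01 × 4.2 = 0.0420
R₀ = 0.0000 + 0.2400 + 0.1980 + 0.1240 + 0.0690 + 0.0420 = 0.6730

0.67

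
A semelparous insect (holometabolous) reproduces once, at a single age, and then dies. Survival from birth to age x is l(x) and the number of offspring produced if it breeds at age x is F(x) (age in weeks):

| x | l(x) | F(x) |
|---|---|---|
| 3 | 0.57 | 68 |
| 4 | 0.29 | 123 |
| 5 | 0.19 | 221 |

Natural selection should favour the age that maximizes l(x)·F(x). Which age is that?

5

Expected offspring if breeding at age x = l(x) × F(x):
  age 3: 0.57 × 68 = 38.760
  age 4: 0.29 × 123 = 35.670
  age 5: 0.19 × 221 = 41.990
Maximum at age 5 (41.990).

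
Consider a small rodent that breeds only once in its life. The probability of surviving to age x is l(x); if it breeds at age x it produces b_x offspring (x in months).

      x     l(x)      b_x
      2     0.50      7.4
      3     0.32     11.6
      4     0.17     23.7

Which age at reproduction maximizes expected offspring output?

Expected offspring if breeding at age x = l(x) × b_x:
  age 2: 0.50 × 7.4 = 3.700
  age 3: 0.32 × 11.6 = 3.712
  age 4: 0.17 × 23.7 = 4.029
Maximum at age 4 (4.029).

4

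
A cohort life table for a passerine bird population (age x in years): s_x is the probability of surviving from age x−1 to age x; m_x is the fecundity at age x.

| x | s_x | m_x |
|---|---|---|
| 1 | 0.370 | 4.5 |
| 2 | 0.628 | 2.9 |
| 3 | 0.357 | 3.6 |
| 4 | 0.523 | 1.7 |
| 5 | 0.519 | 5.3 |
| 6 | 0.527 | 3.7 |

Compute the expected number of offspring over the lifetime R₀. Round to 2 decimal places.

Survivorship from birth: l_x = s_1·s_2·…·s_x.
  l_1 = 0.37000
  l_2 = 0.23236
  l_3 = 0.08295
  l_4 = 0.04338
  l_5 = 0.02252
  l_6 = 0.01187
R₀ = Σ l_x m_x:
  age 1: 0.37000 × 4.5 = 1.6650
  age 2: 0.23236 × 2.9 = 0.6738
  age 3: 0.08295 × 3.6 = 0.2986
  age 4: 0.04338 × 1.7 = 0.0737
  age 5: 0.02252 × 5.3 = 0.1194
  age 6: 0.01187 × 3.7 = 0.0439
R₀ = 1.6650 + 0.6738 + 0.2986 + 0.0737 + 0.1194 + 0.0439 = 2.8745

2.87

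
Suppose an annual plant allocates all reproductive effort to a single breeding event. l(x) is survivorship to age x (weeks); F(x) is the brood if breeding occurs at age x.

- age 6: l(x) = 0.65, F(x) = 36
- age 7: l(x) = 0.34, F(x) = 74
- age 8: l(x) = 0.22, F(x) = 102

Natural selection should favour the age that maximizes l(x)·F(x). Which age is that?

Expected offspring if breeding at age x = l(x) × F(x):
  age 6: 0.65 × 36 = 23.400
  age 7: 0.34 × 74 = 25.160
  age 8: 0.22 × 102 = 22.440
Maximum at age 7 (25.160).

7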